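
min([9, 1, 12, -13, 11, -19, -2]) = -19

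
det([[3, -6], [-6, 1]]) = -33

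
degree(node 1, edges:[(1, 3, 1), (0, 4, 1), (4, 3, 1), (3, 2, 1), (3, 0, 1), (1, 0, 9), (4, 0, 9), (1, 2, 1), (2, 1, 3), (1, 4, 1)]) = incident: (1,3), (1,0), (1,2), (2,1), (1,4)
= 5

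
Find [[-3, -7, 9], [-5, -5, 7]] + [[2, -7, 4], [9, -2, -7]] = [[-1, -14, 13], [4, -7, 0]]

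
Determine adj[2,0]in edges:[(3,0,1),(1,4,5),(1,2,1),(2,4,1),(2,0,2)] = 2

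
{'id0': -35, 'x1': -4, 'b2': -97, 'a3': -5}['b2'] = -97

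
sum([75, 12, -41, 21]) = 67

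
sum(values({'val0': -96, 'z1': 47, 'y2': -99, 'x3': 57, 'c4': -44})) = -135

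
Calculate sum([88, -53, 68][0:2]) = 35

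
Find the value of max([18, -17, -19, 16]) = 18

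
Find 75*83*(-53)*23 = -7588275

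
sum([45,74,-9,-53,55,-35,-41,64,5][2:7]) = -83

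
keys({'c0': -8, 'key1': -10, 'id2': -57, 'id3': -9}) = ['c0', 'key1', 'id2', 'id3']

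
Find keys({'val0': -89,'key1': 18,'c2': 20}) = ['val0', 'key1', 'c2']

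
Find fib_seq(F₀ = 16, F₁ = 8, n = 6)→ F_2 = F_1 + F_0 = 24
F_3 = F_2 + F_1 = 32
F_4 = F_3 + F_2 = 56
...
= [16, 8, 24, 32, 56, 88]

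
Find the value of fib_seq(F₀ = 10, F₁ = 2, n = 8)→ [10, 2, 12, 14, 26, 40, 66, 106]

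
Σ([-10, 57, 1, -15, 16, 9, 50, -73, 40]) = 75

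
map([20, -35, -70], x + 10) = [30, -25, -60]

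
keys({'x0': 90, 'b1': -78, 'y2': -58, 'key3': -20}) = ['x0', 'b1', 'y2', 'key3']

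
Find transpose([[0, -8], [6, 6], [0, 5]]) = [[0, 6, 0], [-8, 6, 5]]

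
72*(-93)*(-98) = 656208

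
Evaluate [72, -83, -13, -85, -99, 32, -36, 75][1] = -83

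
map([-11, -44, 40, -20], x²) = (-11)²=121, (-44)²=1936, (40)²=1600, (-20)²=400
= [121, 1936, 1600, 400]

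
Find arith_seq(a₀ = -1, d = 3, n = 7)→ a_0 = -1 + 0*3 = -1
a_1 = -1 + 1*3 = 2
a_2 = -1 + 2*3 = 5
...
= [-1, 2, 5, 8, 11, 14, 17]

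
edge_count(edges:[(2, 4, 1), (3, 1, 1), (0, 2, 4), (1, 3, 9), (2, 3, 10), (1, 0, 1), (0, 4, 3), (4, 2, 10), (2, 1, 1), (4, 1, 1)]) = 10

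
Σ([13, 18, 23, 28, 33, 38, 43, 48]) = 13 + 18 + 23 + 28 + 33 + 38 + 43 + 48
= 244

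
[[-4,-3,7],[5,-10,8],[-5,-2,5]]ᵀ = [[-4, 5, -5], [-3, -10, -2], [7, 8, 5]]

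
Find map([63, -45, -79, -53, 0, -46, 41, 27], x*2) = 63*2=126, -45*2=-90, -79*2=-158, -53*2=-106, 0*2=0, -46*2=-92, 41*2=82, 27*2=54
= [126, -90, -158, -106, 0, -92, 82, 54]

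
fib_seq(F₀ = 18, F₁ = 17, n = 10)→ F_2 = F_1 + F_0 = 35
F_3 = F_2 + F_1 = 52
F_4 = F_3 + F_2 = 87
...
= [18, 17, 35, 52, 87, 139, 226, 365, 591, 956]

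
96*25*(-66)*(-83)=13147200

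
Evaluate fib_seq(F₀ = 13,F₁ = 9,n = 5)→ F_2 = F_1 + F_0 = 22
F_3 = F_2 + F_1 = 31
F_4 = F_3 + F_2 = 53
= [13, 9, 22, 31, 53]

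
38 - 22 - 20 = -4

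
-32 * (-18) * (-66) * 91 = -3459456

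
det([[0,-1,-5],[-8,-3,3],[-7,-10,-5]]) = -234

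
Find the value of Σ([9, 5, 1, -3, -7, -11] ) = -6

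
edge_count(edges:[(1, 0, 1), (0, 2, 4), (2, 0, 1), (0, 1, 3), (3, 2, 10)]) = 5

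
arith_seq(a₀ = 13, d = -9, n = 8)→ [13, 4, -5, -14, -23, -32, -41, -50]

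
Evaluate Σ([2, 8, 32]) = 42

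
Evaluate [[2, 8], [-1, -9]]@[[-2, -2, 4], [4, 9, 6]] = C[0][0] = (2)*(-2) + (8)*(4) = 28
C[0][1] = (2)*(-2) + (8)*(9) = 68
C[0][2] = (2)*(4) + (8)*(6) = 56
C[1][0] = (-1)*(-2) + (-9)*(4) = -34
C[1][1] = (-1)*(-2) + (-9)*(9) = -79
C[1][2] = (-1)*(4) + (-9)*(6) = -58
= [[28, 68, 56], [-34, -79, -58]]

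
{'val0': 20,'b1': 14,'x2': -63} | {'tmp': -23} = {'val0': 20, 'b1': 14, 'x2': -63, 'tmp': -23}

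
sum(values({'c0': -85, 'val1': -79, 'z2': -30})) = (-85) + (-79) + (-30)
= -194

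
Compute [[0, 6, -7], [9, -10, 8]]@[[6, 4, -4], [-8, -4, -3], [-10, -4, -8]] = [[22, 4, 38], [54, 44, -70]]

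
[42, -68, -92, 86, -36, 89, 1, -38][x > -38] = keep x where x > -38: 42✓, -68✗, -92✗, 86✓, -36✓, 89✓, 1✓, -38✗
= [42, 86, -36, 89, 1]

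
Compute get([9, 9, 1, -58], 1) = 9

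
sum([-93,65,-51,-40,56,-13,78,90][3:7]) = slice → [-40, 56, -13, 78]
(-40) + 56 + (-13) + 78
= 81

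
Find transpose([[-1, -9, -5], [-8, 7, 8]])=[[-1, -8], [-9, 7], [-5, 8]]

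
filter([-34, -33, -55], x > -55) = [-34, -33]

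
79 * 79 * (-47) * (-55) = 16132985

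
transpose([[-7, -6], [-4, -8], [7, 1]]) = [[-7, -4, 7], [-6, -8, 1]]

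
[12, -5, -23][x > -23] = [12, -5]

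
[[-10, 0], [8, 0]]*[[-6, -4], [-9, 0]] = C[0][0] = (-10)*(-6) + (0)*(-9) = 60
C[0][1] = (-10)*(-4) + (0)*(0) = 40
C[1][0] = (8)*(-6) + (0)*(-9) = -48
C[1][1] = (8)*(-4) + (0)*(0) = -32
= [[60, 40], [-48, -32]]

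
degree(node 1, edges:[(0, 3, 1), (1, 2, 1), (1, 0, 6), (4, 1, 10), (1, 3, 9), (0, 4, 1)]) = incident: (1,2), (1,0), (4,1), (1,3)
= 4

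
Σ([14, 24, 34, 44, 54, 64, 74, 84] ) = 14 + 24 + 34 + 44 + 54 + 64 + 74 + 84
= 392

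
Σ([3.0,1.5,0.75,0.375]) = 5.625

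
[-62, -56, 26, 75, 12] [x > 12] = keep x where x > 12: -62✗, -56✗, 26✓, 75✓, 12✗
= [26, 75]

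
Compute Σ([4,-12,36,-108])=4 + -12 + 36 + -108
= -80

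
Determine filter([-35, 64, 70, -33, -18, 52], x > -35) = [64, 70, -33, -18, 52]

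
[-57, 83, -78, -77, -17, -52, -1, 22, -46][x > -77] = [-57, 83, -17, -52, -1, 22, -46]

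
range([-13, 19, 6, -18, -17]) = 37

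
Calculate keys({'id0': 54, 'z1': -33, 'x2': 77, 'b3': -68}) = ['id0', 'z1', 'x2', 'b3']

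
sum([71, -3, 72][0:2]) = slice → [71, -3]
71 + (-3)
= 68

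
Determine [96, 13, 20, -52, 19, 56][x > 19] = [96, 20, 56]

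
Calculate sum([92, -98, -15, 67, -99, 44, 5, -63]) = 92 + (-98) + (-15) + 67 + (-99) + 44 + 5 + (-63)
= -67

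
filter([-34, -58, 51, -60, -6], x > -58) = [-34, 51, -6]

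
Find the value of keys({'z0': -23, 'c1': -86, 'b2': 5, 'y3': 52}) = ['z0', 'c1', 'b2', 'y3']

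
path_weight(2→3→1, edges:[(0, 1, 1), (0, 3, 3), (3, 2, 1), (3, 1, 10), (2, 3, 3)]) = w(2→3)=3 + w(3→1)=10
= 13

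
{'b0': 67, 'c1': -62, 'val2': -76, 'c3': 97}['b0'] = 67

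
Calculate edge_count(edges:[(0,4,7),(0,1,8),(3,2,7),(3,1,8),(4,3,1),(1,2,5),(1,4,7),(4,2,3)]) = 8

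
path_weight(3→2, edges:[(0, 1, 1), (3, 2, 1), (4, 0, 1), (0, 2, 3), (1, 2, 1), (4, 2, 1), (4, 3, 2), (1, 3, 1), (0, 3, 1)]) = 1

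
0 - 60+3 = -57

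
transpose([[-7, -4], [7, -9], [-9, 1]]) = [[-7, 7, -9], [-4, -9, 1]]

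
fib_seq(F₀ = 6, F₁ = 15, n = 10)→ [6, 15, 21, 36, 57, 93, 150, 243, 393, 636]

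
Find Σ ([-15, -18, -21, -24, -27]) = (-15) + (-18) + (-21) + (-24) + (-27)
= -105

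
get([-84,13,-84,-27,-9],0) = -84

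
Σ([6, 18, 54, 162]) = 6 + 18 + 54 + 162
= 240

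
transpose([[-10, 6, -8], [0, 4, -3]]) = [[-10, 0], [6, 4], [-8, -3]]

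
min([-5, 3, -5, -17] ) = -17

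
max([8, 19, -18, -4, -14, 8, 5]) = 19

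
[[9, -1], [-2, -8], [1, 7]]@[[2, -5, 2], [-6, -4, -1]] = C[0][0] = (9)*(2) + (-1)*(-6) = 24
C[0][1] = (9)*(-5) + (-1)*(-4) = -41
C[0][2] = (9)*(2) + (-1)*(-1) = 19
C[1][0] = (-2)*(2) + (-8)*(-6) = 44
C[1][1] = (-2)*(-5) + (-8)*(-4) = 42
C[1][2] = (-2)*(2) + (-8)*(-1) = 4
... (3 more cells)
= [[24, -41, 19], [44, 42, 4], [-40, -33, -5]]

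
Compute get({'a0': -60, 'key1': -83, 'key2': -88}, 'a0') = -60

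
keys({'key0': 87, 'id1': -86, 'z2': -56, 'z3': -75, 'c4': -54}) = ['key0', 'id1', 'z2', 'z3', 'c4']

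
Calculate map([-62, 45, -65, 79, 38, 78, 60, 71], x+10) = -62+10=-52, 45+10=55, -65+10=-55, 79+10=89, 38+10=48, 78+10=88, 60+10=70, 71+10=81
= [-52, 55, -55, 89, 48, 88, 70, 81]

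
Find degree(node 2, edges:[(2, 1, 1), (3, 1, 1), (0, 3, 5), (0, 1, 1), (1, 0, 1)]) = incident: (2,1)
= 1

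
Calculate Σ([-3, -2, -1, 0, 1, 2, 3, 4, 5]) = 9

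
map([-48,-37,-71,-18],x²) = (-48)²=2304, (-37)²=1369, (-71)²=5041, (-18)²=324
= [2304, 1369, 5041, 324]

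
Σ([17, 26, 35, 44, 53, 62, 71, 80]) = 17 + 26 + 35 + 44 + 53 + 62 + 71 + 80
= 388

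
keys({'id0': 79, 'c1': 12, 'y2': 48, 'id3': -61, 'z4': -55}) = ['id0', 'c1', 'y2', 'id3', 'z4']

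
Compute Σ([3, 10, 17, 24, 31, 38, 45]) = 3 + 10 + 17 + 24 + 31 + 38 + 45
= 168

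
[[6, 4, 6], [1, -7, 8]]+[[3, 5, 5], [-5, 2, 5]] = [[9, 9, 11], [-4, -5, 13]]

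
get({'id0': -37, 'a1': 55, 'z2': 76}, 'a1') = 55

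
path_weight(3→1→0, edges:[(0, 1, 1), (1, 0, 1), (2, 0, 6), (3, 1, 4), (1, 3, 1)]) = w(3→1)=4 + w(1→0)=1
= 5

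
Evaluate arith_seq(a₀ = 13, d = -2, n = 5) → [13, 11, 9, 7, 5]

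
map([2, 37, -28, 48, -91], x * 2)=2*2=4, 37*2=74, -28*2=-56, 48*2=96, -91*2=-182
= [4, 74, -56, 96, -182]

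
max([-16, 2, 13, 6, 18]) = 18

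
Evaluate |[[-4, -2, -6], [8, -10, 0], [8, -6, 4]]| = (1)*(-4)*det([[-10, 0], [-6, 4]]) + (-1)*(-2)*det([[8, 0], [8, 4]]) + (1)*(-6)*det([[8, -10], [8, -6]])
= 160 + 64 + -192
= 32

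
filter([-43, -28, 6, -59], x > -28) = keep x where x > -28: -43✗, -28✗, 6✓, -59✗
= [6]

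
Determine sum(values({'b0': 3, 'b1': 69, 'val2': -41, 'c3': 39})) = 3 + 69 + (-41) + 39
= 70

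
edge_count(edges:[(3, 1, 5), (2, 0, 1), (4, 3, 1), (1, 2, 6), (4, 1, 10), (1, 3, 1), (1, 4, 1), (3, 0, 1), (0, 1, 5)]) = 9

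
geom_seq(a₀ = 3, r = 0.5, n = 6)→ [3.0, 1.5, 0.75, 0.375, 0.1875, 0.09375]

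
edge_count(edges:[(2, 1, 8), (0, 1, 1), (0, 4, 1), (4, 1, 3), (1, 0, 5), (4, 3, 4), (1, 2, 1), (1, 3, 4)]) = 8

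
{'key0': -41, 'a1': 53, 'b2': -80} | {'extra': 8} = {'key0': -41, 'a1': 53, 'b2': -80, 'extra': 8}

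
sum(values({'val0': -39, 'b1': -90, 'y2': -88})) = -217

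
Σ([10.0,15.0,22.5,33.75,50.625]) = 131.875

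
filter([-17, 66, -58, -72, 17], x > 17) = [66]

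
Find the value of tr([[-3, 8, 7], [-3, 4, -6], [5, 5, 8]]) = diagonal: (-3) + 4 + 8
= 9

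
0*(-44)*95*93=0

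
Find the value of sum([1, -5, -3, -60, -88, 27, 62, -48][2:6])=slice → [-3, -60, -88, 27]
(-3) + (-60) + (-88) + 27
= -124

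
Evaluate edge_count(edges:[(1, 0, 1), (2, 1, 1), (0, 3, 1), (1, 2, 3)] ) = 4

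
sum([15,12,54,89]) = 170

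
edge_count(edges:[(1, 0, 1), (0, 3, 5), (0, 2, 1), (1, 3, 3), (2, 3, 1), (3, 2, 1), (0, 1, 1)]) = 7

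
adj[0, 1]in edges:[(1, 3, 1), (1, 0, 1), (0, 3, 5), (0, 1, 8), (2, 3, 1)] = 8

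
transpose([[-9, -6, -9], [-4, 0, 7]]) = [[-9, -4], [-6, 0], [-9, 7]]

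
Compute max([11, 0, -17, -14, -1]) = 11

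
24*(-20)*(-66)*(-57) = -1805760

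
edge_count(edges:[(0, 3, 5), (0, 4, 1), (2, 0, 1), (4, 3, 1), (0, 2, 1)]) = 5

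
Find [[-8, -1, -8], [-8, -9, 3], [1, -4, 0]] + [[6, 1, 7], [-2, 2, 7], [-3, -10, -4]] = [[-2, 0, -1], [-10, -7, 10], [-2, -14, -4]]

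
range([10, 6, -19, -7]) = 29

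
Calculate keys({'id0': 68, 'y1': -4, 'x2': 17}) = ['id0', 'y1', 'x2']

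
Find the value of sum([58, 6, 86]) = 150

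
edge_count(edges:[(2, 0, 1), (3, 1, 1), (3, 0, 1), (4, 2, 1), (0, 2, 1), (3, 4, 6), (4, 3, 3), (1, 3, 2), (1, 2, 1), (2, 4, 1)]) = 10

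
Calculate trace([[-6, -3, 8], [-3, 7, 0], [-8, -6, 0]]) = diagonal: (-6) + 7 + 0
= 1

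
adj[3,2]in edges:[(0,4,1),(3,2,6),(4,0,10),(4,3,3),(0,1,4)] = 6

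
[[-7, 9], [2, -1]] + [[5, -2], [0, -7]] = [[-2, 7], [2, -8]]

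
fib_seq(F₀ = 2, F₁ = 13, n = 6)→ [2, 13, 15, 28, 43, 71]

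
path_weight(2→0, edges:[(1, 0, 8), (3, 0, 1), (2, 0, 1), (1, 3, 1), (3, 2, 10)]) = 1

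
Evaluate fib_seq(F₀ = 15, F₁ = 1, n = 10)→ [15, 1, 16, 17, 33, 50, 83, 133, 216, 349]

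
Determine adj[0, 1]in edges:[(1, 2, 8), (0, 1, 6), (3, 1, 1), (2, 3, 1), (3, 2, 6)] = 6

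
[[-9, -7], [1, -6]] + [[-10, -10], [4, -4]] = [[-19, -17], [5, -10]]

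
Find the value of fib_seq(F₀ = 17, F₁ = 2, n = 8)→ [17, 2, 19, 21, 40, 61, 101, 162]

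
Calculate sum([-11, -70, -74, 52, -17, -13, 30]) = (-11) + (-70) + (-74) + 52 + (-17) + (-13) + 30
= -103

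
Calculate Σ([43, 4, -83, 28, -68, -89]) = -165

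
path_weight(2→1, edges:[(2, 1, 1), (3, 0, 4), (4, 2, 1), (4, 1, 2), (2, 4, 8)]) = w(2→1)=1
= 1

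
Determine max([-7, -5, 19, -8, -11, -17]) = 19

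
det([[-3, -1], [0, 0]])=0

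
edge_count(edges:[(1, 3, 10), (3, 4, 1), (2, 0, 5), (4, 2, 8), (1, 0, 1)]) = 5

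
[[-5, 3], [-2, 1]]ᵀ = [[-5, -2], [3, 1]]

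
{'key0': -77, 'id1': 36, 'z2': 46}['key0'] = -77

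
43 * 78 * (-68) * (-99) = 22579128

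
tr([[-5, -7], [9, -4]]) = diagonal: (-5) + (-4)
= -9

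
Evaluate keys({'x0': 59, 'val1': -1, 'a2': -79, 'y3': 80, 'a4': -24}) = ['x0', 'val1', 'a2', 'y3', 'a4']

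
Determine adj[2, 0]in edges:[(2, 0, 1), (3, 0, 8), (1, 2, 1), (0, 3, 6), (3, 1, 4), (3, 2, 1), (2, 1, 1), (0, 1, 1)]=1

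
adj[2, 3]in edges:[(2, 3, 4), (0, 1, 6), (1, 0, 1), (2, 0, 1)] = 4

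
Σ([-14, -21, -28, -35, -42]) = -140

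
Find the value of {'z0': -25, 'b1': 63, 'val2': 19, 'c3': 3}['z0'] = -25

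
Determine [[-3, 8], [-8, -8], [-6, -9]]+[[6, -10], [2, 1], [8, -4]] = [[3, -2], [-6, -7], [2, -13]]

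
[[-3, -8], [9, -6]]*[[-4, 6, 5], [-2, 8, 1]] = [[28, -82, -23], [-24, 6, 39]]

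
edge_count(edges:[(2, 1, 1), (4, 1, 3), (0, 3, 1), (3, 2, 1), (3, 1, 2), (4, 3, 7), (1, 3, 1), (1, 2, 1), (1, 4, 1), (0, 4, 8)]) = 10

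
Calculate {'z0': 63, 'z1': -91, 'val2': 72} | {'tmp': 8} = {'z0': 63, 'z1': -91, 'val2': 72, 'tmp': 8}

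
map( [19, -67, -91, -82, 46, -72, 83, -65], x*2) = [38, -134, -182, -164, 92, -144, 166, -130]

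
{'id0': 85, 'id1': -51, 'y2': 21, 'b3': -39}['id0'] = 85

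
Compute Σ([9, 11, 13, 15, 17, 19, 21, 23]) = 9 + 11 + 13 + 15 + 17 + 19 + 21 + 23
= 128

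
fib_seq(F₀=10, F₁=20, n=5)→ F_2 = F_1 + F_0 = 30
F_3 = F_2 + F_1 = 50
F_4 = F_3 + F_2 = 80
= [10, 20, 30, 50, 80]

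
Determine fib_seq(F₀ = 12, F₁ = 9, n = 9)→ [12, 9, 21, 30, 51, 81, 132, 213, 345]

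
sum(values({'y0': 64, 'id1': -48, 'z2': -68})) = 64 + (-48) + (-68)
= -52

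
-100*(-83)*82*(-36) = -24501600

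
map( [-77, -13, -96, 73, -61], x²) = (-77)²=5929, (-13)²=169, (-96)²=9216, (73)²=5329, (-61)²=3721
= [5929, 169, 9216, 5329, 3721]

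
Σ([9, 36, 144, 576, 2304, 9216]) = 12285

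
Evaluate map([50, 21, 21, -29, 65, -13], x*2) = [100, 42, 42, -58, 130, -26]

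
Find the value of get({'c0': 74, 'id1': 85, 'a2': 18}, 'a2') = 18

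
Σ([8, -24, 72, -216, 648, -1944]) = -1456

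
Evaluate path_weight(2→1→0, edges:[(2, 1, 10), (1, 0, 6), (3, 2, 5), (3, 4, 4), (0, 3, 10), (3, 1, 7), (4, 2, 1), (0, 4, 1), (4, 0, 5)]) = w(2→1)=10 + w(1→0)=6
= 16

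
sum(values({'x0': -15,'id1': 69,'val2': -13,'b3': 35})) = (-15) + 69 + (-13) + 35
= 76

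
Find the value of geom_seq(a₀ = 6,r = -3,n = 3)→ a_0 = 6*(-3)^0 = 6
a_1 = 6*(-3)^1 = -18
a_2 = 6*(-3)^2 = 54
= [6, -18, 54]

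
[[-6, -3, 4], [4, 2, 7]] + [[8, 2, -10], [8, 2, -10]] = [[2, -1, -6], [12, 4, -3]]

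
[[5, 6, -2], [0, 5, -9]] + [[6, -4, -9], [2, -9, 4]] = [[11, 2, -11], [2, -4, -5]]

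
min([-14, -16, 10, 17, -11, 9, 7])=-16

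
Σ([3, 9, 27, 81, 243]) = 3 + 9 + 27 + 81 + 243
= 363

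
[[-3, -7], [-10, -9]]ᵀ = [[-3, -10], [-7, -9]]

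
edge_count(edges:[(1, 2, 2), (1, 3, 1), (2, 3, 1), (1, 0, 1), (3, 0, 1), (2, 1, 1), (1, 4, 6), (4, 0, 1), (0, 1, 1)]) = 9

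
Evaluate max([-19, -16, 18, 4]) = 18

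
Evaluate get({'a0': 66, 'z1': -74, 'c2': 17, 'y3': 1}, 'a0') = 66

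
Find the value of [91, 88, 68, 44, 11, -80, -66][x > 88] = keep x where x > 88: 91✓, 88✗, 68✗, 44✗, 11✗, -80✗, -66✗
= [91]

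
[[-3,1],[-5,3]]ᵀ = [[-3, -5], [1, 3]]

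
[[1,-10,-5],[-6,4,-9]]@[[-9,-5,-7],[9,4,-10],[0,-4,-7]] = C[0][0] = (1)*(-9) + (-10)*(9) + (-5)*(0) = -99
C[0][1] = (1)*(-5) + (-10)*(4) + (-5)*(-4) = -25
C[0][2] = (1)*(-7) + (-10)*(-10) + (-5)*(-7) = 128
C[1][0] = (-6)*(-9) + (4)*(9) + (-9)*(0) = 90
C[1][1] = (-6)*(-5) + (4)*(4) + (-9)*(-4) = 82
C[1][2] = (-6)*(-7) + (4)*(-10) + (-9)*(-7) = 65
= [[-99, -25, 128], [90, 82, 65]]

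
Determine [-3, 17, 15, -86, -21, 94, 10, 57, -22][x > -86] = [-3, 17, 15, -21, 94, 10, 57, -22]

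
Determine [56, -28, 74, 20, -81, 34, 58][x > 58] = keep x where x > 58: 56✗, -28✗, 74✓, 20✗, -81✗, 34✗, 58✗
= [74]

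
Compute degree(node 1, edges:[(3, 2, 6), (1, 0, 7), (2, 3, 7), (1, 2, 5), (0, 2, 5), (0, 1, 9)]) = 3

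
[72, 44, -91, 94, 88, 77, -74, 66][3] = 94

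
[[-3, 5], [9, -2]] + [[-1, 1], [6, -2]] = [[-4, 6], [15, -4]]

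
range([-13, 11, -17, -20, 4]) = 31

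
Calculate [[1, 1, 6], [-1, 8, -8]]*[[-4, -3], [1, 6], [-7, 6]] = C[0][0] = (1)*(-4) + (1)*(1) + (6)*(-7) = -45
C[0][1] = (1)*(-3) + (1)*(6) + (6)*(6) = 39
C[1][0] = (-1)*(-4) + (8)*(1) + (-8)*(-7) = 68
C[1][1] = (-1)*(-3) + (8)*(6) + (-8)*(6) = 3
= [[-45, 39], [68, 3]]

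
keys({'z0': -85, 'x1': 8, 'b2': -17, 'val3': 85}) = ['z0', 'x1', 'b2', 'val3']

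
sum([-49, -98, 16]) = (-49) + (-98) + 16
= -131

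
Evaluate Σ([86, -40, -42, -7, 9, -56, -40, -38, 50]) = -78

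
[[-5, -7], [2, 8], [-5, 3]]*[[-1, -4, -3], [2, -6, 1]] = [[-9, 62, 8], [14, -56, 2], [11, 2, 18]]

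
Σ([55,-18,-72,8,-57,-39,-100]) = 55 + (-18) + (-72) + 8 + (-57) + (-39) + (-100)
= -223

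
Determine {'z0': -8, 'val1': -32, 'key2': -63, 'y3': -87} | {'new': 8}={'z0': -8, 'val1': -32, 'key2': -63, 'y3': -87, 'new': 8}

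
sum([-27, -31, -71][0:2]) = slice → [-27, -31]
(-27) + (-31)
= -58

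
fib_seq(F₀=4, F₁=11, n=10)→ [4, 11, 15, 26, 41, 67, 108, 175, 283, 458]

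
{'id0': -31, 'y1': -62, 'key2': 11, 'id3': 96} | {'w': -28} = {'id0': -31, 'y1': -62, 'key2': 11, 'id3': 96, 'w': -28}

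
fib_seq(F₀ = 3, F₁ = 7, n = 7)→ F_2 = F_1 + F_0 = 10
F_3 = F_2 + F_1 = 17
F_4 = F_3 + F_2 = 27
...
= [3, 7, 10, 17, 27, 44, 71]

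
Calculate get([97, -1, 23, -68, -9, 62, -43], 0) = 97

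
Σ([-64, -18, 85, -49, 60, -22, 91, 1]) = (-64) + (-18) + 85 + (-49) + 60 + (-22) + 91 + 1
= 84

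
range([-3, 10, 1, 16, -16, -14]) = 32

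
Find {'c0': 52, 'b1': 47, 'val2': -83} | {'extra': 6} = {'c0': 52, 'b1': 47, 'val2': -83, 'extra': 6}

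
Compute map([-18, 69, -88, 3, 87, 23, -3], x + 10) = [-8, 79, -78, 13, 97, 33, 7]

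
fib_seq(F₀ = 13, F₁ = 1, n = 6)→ F_2 = F_1 + F_0 = 14
F_3 = F_2 + F_1 = 15
F_4 = F_3 + F_2 = 29
...
= [13, 1, 14, 15, 29, 44]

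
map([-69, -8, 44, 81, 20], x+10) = -69+10=-59, -8+10=2, 44+10=54, 81+10=91, 20+10=30
= [-59, 2, 54, 91, 30]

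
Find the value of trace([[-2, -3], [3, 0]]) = -2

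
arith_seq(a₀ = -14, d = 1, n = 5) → a_0 = -14 + 0*1 = -14
a_1 = -14 + 1*1 = -13
a_2 = -14 + 2*1 = -12
...
= [-14, -13, -12, -11, -10]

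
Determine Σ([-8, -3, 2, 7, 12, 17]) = (-8) + (-3) + 2 + 7 + 12 + 17
= 27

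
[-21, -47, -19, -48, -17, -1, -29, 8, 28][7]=8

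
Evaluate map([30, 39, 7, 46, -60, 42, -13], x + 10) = 30+10=40, 39+10=49, 7+10=17, 46+10=56, -60+10=-50, 42+10=52, -13+10=-3
= [40, 49, 17, 56, -50, 52, -3]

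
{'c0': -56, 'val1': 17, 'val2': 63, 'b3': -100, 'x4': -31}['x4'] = -31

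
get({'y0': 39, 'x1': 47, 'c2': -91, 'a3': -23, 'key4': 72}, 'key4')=72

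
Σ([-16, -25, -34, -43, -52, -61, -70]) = (-16) + (-25) + (-34) + (-43) + (-52) + (-61) + (-70)
= -301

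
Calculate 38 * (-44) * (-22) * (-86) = -3163424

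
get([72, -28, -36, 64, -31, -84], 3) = 64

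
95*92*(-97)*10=-8477800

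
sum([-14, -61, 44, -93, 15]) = (-14) + (-61) + 44 + (-93) + 15
= -109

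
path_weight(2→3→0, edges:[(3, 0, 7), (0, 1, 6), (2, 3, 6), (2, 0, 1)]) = 13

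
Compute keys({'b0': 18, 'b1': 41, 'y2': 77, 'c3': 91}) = ['b0', 'b1', 'y2', 'c3']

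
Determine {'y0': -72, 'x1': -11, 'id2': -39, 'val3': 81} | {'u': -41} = {'y0': -72, 'x1': -11, 'id2': -39, 'val3': 81, 'u': -41}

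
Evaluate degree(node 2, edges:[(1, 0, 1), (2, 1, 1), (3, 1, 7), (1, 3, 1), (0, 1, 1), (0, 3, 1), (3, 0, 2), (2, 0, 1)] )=2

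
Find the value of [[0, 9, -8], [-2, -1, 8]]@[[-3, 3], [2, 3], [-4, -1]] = [[50, 35], [-28, -17]]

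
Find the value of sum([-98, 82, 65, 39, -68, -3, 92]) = 109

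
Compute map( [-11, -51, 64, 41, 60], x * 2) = -11*2=-22, -51*2=-102, 64*2=128, 41*2=82, 60*2=120
= [-22, -102, 128, 82, 120]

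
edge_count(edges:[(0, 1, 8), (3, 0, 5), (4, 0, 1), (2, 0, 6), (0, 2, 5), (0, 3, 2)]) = 6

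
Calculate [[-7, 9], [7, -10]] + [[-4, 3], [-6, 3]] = [[-11, 12], [1, -7]]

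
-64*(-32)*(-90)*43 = -7925760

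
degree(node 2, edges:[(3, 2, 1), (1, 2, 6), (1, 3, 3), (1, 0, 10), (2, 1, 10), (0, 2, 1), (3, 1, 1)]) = incident: (3,2), (1,2), (2,1), (0,2)
= 4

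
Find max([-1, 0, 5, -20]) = 5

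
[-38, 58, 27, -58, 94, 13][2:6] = [27, -58, 94, 13]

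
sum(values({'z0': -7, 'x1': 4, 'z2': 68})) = (-7) + 4 + 68
= 65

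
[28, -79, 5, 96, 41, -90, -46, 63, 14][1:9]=[-79, 5, 96, 41, -90, -46, 63, 14]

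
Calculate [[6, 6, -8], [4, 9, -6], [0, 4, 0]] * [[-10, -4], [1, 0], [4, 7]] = [[-86, -80], [-55, -58], [4, 0]]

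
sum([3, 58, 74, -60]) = 75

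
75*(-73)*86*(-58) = 27309300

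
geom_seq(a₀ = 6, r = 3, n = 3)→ a_0 = 6*3^0 = 6
a_1 = 6*3^1 = 18
a_2 = 6*3^2 = 54
= [6, 18, 54]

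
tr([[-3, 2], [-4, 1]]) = diagonal: (-3) + 1
= -2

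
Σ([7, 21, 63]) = 7 + 21 + 63
= 91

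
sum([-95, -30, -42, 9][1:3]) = slice → [-30, -42]
(-30) + (-42)
= -72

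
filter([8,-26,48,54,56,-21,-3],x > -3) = keep x where x > -3: 8✓, -26✗, 48✓, 54✓, 56✓, -21✗, -3✗
= [8, 48, 54, 56]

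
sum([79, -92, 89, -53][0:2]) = -13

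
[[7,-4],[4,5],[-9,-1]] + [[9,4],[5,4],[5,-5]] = [[16, 0], [9, 9], [-4, -6]]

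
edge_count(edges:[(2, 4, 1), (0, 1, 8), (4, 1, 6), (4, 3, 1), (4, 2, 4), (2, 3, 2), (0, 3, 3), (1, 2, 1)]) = 8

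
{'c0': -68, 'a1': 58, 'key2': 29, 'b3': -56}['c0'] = -68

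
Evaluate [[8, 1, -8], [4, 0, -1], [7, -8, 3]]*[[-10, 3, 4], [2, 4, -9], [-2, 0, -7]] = C[0][0] = (8)*(-10) + (1)*(2) + (-8)*(-2) = -62
C[0][1] = (8)*(3) + (1)*(4) + (-8)*(0) = 28
C[0][2] = (8)*(4) + (1)*(-9) + (-8)*(-7) = 79
C[1][0] = (4)*(-10) + (0)*(2) + (-1)*(-2) = -38
C[1][1] = (4)*(3) + (0)*(4) + (-1)*(0) = 12
C[1][2] = (4)*(4) + (0)*(-9) + (-1)*(-7) = 23
... (3 more cells)
= [[-62, 28, 79], [-38, 12, 23], [-92, -11, 79]]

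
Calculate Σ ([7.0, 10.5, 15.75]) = 33.25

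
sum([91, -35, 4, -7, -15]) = 38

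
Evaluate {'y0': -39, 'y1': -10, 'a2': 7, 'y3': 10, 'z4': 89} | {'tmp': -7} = {'y0': -39, 'y1': -10, 'a2': 7, 'y3': 10, 'z4': 89, 'tmp': -7}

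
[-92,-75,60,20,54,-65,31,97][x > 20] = [60, 54, 31, 97]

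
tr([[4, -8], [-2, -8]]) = diagonal: 4 + (-8)
= -4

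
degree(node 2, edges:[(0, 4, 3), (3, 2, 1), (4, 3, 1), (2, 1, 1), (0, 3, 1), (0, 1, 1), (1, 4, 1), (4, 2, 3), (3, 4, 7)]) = incident: (3,2), (2,1), (4,2)
= 3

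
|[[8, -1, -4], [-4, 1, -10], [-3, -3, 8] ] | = (1)*(8)*det([[1, -10], [-3, 8]]) + (-1)*(-1)*det([[-4, -10], [-3, 8]]) + (1)*(-4)*det([[-4, 1], [-3, -3]])
= -176 + -62 + -60
= -298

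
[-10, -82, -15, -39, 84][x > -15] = keep x where x > -15: -10✓, -82✗, -15✗, -39✗, 84✓
= [-10, 84]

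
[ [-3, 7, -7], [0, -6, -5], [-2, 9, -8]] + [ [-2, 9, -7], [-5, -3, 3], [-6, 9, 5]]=[[-5, 16, -14], [-5, -9, -2], [-8, 18, -3]]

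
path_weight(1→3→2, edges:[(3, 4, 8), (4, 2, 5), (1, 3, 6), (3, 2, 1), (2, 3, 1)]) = w(1→3)=6 + w(3→2)=1
= 7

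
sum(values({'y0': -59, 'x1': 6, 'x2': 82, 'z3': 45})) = (-59) + 6 + 82 + 45
= 74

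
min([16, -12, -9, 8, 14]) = -12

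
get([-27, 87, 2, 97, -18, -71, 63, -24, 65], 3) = 97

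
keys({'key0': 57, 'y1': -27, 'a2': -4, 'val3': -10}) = ['key0', 'y1', 'a2', 'val3']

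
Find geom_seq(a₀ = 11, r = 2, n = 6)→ [11, 22, 44, 88, 176, 352]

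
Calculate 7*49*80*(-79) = -2167760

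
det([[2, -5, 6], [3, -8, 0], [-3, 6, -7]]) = -29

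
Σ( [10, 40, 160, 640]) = 850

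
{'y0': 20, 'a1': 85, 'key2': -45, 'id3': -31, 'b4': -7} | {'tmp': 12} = {'y0': 20, 'a1': 85, 'key2': -45, 'id3': -31, 'b4': -7, 'tmp': 12}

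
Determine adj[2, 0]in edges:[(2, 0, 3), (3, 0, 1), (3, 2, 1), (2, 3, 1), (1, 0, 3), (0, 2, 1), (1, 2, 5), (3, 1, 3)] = 3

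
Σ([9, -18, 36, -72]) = -45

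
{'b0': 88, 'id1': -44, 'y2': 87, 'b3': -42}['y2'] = 87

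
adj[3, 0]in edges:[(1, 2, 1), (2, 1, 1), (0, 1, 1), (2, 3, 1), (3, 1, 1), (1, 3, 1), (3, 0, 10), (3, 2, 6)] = 10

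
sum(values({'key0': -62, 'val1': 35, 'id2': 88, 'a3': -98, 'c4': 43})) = (-62) + 35 + 88 + (-98) + 43
= 6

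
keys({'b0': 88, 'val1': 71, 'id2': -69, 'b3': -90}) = ['b0', 'val1', 'id2', 'b3']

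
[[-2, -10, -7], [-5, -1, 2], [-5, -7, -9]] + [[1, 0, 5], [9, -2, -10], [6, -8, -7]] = [[-1, -10, -2], [4, -3, -8], [1, -15, -16]]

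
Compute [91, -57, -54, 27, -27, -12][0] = 91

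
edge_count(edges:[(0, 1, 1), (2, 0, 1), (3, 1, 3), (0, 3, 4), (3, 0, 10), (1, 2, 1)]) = 6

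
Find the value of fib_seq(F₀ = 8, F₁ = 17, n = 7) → F_2 = F_1 + F_0 = 25
F_3 = F_2 + F_1 = 42
F_4 = F_3 + F_2 = 67
...
= [8, 17, 25, 42, 67, 109, 176]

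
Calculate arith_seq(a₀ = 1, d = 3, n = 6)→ [1, 4, 7, 10, 13, 16]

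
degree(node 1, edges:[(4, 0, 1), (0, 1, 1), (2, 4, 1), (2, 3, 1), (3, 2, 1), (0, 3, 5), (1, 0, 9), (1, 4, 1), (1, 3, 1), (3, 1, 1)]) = 5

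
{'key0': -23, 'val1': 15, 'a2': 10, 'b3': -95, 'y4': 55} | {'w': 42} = {'key0': -23, 'val1': 15, 'a2': 10, 'b3': -95, 'y4': 55, 'w': 42}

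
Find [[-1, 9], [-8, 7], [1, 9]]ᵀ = [[-1, -8, 1], [9, 7, 9]]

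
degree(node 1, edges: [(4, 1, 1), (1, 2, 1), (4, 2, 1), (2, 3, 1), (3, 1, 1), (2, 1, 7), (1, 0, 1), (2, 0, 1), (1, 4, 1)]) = incident: (4,1), (1,2), (3,1), (2,1), (1,0), (1,4)
= 6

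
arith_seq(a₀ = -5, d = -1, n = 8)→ [-5, -6, -7, -8, -9, -10, -11, -12]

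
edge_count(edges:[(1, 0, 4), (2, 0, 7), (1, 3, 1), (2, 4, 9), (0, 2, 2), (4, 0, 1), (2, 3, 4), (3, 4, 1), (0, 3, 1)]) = 9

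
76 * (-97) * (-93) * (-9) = -6170364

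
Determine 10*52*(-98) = -50960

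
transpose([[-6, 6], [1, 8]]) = [[-6, 1], [6, 8]]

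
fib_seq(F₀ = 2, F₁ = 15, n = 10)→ F_2 = F_1 + F_0 = 17
F_3 = F_2 + F_1 = 32
F_4 = F_3 + F_2 = 49
...
= [2, 15, 17, 32, 49, 81, 130, 211, 341, 552]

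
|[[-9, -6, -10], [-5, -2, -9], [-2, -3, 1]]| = (1)*(-9)*det([[-2, -9], [-3, 1]]) + (-1)*(-6)*det([[-5, -9], [-2, 1]]) + (1)*(-10)*det([[-5, -2], [-2, -3]])
= 261 + -138 + -110
= 13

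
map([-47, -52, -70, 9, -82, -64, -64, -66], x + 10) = [-37, -42, -60, 19, -72, -54, -54, -56]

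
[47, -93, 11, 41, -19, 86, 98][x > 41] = [47, 86, 98]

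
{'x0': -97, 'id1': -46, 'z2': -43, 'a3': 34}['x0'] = -97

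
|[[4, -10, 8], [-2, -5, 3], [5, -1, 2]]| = (1)*(4)*det([[-5, 3], [-1, 2]]) + (-1)*(-10)*det([[-2, 3], [5, 2]]) + (1)*(8)*det([[-2, -5], [5, -1]])
= -28 + -190 + 216
= -2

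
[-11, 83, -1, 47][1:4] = [83, -1, 47]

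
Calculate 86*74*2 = 12728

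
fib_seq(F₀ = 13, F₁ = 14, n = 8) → [13, 14, 27, 41, 68, 109, 177, 286]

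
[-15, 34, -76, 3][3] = 3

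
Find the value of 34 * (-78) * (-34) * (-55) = -4959240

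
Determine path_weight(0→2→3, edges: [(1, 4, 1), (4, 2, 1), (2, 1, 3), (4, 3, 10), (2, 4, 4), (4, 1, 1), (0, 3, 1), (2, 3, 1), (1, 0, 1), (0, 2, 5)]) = w(0→2)=5 + w(2→3)=1
= 6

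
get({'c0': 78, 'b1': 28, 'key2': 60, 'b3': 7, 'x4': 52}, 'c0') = 78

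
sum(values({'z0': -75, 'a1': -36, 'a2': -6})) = -117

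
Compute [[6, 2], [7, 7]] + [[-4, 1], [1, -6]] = [[2, 3], [8, 1]]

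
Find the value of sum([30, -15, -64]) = 30 + (-15) + (-64)
= -49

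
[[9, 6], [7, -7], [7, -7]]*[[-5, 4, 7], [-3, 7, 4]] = [[-63, 78, 87], [-14, -21, 21], [-14, -21, 21]]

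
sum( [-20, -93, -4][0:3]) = -117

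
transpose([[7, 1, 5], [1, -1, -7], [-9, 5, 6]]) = [[7, 1, -9], [1, -1, 5], [5, -7, 6]]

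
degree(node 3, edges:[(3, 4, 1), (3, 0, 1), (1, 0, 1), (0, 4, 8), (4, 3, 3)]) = 3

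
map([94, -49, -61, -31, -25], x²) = [8836, 2401, 3721, 961, 625]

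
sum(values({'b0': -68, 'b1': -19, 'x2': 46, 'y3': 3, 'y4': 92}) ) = (-68) + (-19) + 46 + 3 + 92
= 54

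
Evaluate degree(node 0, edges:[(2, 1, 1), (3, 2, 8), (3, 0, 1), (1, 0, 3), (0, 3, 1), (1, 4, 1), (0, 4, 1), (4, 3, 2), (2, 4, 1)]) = 4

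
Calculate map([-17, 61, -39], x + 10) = [-7, 71, -29]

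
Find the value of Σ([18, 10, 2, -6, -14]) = 10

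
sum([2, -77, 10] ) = 2 + (-77) + 10
= -65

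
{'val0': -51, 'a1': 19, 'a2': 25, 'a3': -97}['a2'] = 25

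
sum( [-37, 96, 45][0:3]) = slice → [-37, 96, 45]
(-37) + 96 + 45
= 104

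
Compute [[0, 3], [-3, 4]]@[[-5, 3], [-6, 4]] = [[-18, 12], [-9, 7]]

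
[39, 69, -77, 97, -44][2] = -77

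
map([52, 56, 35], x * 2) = 52*2=104, 56*2=112, 35*2=70
= [104, 112, 70]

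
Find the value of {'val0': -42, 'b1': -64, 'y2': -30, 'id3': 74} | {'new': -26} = {'val0': -42, 'b1': -64, 'y2': -30, 'id3': 74, 'new': -26}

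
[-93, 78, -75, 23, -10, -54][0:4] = [-93, 78, -75, 23]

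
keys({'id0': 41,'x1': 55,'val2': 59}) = ['id0', 'x1', 'val2']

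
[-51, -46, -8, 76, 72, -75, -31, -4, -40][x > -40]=keep x where x > -40: -51✗, -46✗, -8✓, 76✓, 72✓, -75✗, -31✓, -4✓, -40✗
= [-8, 76, 72, -31, -4]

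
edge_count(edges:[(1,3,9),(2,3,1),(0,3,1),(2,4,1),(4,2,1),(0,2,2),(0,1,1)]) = 7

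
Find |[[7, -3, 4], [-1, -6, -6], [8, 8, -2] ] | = 730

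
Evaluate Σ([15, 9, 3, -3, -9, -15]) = 15 + 9 + 3 + (-3) + (-9) + (-15)
= 0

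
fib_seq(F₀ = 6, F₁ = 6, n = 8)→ [6, 6, 12, 18, 30, 48, 78, 126]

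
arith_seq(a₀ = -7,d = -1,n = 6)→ a_0 = -7 + 0*-1 = -7
a_1 = -7 + 1*-1 = -8
a_2 = -7 + 2*-1 = -9
...
= [-7, -8, -9, -10, -11, -12]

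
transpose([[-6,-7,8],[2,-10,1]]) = [[-6, 2], [-7, -10], [8, 1]]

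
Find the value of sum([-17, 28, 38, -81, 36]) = 4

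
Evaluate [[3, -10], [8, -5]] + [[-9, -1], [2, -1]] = [[-6, -11], [10, -6]]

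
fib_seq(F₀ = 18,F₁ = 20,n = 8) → [18, 20, 38, 58, 96, 154, 250, 404]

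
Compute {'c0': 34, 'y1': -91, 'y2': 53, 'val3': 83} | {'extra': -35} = {'c0': 34, 'y1': -91, 'y2': 53, 'val3': 83, 'extra': -35}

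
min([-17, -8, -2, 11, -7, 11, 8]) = -17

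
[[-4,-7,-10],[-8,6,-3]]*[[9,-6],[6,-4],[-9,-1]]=C[0][0] = (-4)*(9) + (-7)*(6) + (-10)*(-9) = 12
C[0][1] = (-4)*(-6) + (-7)*(-4) + (-10)*(-1) = 62
C[1][0] = (-8)*(9) + (6)*(6) + (-3)*(-9) = -9
C[1][1] = (-8)*(-6) + (6)*(-4) + (-3)*(-1) = 27
= [[12, 62], [-9, 27]]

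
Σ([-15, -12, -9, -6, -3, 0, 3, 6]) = -36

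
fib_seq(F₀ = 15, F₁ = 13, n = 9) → [15, 13, 28, 41, 69, 110, 179, 289, 468]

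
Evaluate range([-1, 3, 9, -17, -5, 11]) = 28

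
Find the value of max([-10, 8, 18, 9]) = 18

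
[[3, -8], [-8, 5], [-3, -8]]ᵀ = [[3, -8, -3], [-8, 5, -8]]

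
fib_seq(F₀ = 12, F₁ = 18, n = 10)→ F_2 = F_1 + F_0 = 30
F_3 = F_2 + F_1 = 48
F_4 = F_3 + F_2 = 78
...
= [12, 18, 30, 48, 78, 126, 204, 330, 534, 864]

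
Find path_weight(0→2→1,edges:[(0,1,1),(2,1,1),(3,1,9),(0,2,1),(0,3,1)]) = 2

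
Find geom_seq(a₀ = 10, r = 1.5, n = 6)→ a_0 = 10*1.5^0 = 10.0
a_1 = 10*1.5^1 = 15.0
a_2 = 10*1.5^2 = 22.5
...
= [10.0, 15.0, 22.5, 33.75, 50.625, 75.9375]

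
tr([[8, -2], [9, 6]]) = 14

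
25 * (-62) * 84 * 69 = -8983800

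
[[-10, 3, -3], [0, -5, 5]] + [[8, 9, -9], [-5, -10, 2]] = [[-2, 12, -12], [-5, -15, 7]]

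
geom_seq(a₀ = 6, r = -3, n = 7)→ [6, -18, 54, -162, 486, -1458, 4374]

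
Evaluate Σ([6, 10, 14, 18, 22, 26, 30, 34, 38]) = 6 + 10 + 14 + 18 + 22 + 26 + 30 + 34 + 38
= 198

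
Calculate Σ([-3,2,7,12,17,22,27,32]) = 116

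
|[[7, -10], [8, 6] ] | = (7)*(6) - (-10)*(8)
= 122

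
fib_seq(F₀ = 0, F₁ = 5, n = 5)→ [0, 5, 5, 10, 15]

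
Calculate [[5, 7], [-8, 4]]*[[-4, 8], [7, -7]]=[[29, -9], [60, -92]]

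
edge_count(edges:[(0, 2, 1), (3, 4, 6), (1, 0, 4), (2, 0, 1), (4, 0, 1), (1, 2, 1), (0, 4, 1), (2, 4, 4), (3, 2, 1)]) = 9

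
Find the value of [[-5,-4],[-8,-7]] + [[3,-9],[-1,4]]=[[-2, -13], [-9, -3]]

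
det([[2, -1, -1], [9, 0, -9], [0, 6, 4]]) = 90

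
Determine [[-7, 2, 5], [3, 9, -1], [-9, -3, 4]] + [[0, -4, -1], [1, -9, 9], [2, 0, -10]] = [[-7, -2, 4], [4, 0, 8], [-7, -3, -6]]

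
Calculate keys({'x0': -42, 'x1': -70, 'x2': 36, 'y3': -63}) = ['x0', 'x1', 'x2', 'y3']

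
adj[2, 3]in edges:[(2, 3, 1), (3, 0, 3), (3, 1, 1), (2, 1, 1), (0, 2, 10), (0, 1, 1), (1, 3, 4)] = 1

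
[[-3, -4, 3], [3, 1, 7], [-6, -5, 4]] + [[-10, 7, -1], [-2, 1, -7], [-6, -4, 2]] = [[-13, 3, 2], [1, 2, 0], [-12, -9, 6]]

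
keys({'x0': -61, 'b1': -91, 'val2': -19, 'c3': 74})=['x0', 'b1', 'val2', 'c3']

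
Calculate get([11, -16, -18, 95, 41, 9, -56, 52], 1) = -16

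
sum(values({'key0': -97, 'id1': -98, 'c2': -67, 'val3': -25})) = (-97) + (-98) + (-67) + (-25)
= -287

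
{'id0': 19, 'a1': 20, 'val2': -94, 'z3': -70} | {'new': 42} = {'id0': 19, 'a1': 20, 'val2': -94, 'z3': -70, 'new': 42}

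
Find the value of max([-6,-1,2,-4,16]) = 16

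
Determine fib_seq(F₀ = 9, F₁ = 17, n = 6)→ F_2 = F_1 + F_0 = 26
F_3 = F_2 + F_1 = 43
F_4 = F_3 + F_2 = 69
...
= [9, 17, 26, 43, 69, 112]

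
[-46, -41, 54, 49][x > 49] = keep x where x > 49: -46✗, -41✗, 54✓, 49✗
= [54]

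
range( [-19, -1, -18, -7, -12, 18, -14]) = 37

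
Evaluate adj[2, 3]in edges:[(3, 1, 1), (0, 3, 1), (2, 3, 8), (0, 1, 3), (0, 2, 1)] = 8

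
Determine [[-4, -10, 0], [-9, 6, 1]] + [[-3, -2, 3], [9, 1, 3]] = [[-7, -12, 3], [0, 7, 4]]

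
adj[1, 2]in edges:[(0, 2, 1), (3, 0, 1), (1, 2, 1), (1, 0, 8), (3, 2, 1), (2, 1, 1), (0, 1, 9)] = 1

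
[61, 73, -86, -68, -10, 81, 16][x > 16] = [61, 73, 81]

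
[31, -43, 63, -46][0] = 31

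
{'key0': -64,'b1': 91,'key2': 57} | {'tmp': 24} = {'key0': -64, 'b1': 91, 'key2': 57, 'tmp': 24}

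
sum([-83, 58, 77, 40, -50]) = 42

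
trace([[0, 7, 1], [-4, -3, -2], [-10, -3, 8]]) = diagonal: 0 + (-3) + 8
= 5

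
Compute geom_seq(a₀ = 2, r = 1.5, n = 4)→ a_0 = 2*1.5^0 = 2.0
a_1 = 2*1.5^1 = 3.0
a_2 = 2*1.5^2 = 4.5
...
= [2.0, 3.0, 4.5, 6.75]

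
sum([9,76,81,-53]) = 9 + 76 + 81 + (-53)
= 113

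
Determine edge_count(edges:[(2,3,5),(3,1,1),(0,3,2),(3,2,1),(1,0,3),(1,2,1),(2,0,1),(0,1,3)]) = 8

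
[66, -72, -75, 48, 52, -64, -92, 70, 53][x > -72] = [66, 48, 52, -64, 70, 53]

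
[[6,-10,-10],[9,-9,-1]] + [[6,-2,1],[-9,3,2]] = [[12, -12, -9], [0, -6, 1]]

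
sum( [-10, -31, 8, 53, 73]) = (-10) + (-31) + 8 + 53 + 73
= 93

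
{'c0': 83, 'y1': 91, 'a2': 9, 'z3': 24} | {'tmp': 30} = {'c0': 83, 'y1': 91, 'a2': 9, 'z3': 24, 'tmp': 30}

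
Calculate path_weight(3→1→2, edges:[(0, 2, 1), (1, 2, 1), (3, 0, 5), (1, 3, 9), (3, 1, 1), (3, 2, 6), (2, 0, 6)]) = w(3→1)=1 + w(1→2)=1
= 2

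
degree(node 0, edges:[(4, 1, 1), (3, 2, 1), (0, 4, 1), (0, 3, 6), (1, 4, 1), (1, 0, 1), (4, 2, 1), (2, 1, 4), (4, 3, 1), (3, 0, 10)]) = incident: (0,4), (0,3), (1,0), (3,0)
= 4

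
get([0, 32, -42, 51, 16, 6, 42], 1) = 32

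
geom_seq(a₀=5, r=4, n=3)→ [5, 20, 80]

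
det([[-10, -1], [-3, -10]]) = 97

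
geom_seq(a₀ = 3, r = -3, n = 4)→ a_0 = 3*(-3)^0 = 3
a_1 = 3*(-3)^1 = -9
a_2 = 3*(-3)^2 = 27
...
= [3, -9, 27, -81]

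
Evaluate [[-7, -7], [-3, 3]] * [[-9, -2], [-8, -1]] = [[119, 21], [3, 3]]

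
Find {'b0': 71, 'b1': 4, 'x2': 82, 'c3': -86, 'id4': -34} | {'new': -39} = {'b0': 71, 'b1': 4, 'x2': 82, 'c3': -86, 'id4': -34, 'new': -39}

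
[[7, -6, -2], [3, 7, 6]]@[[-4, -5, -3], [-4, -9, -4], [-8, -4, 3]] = C[0][0] = (7)*(-4) + (-6)*(-4) + (-2)*(-8) = 12
C[0][1] = (7)*(-5) + (-6)*(-9) + (-2)*(-4) = 27
C[0][2] = (7)*(-3) + (-6)*(-4) + (-2)*(3) = -3
C[1][0] = (3)*(-4) + (7)*(-4) + (6)*(-8) = -88
C[1][1] = (3)*(-5) + (7)*(-9) + (6)*(-4) = -102
C[1][2] = (3)*(-3) + (7)*(-4) + (6)*(3) = -19
= [[12, 27, -3], [-88, -102, -19]]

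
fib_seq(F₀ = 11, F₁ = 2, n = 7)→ F_2 = F_1 + F_0 = 13
F_3 = F_2 + F_1 = 15
F_4 = F_3 + F_2 = 28
...
= [11, 2, 13, 15, 28, 43, 71]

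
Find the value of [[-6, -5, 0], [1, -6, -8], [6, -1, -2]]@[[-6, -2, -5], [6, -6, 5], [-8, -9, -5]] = [[6, 42, 5], [22, 106, 5], [-26, 12, -25]]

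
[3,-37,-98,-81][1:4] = [-37, -98, -81]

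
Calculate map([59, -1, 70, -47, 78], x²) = (59)²=3481, (-1)²=1, (70)²=4900, (-47)²=2209, (78)²=6084
= [3481, 1, 4900, 2209, 6084]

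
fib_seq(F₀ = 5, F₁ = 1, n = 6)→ F_2 = F_1 + F_0 = 6
F_3 = F_2 + F_1 = 7
F_4 = F_3 + F_2 = 13
...
= [5, 1, 6, 7, 13, 20]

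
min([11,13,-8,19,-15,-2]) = -15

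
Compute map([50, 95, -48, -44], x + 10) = 50+10=60, 95+10=105, -48+10=-38, -44+10=-34
= [60, 105, -38, -34]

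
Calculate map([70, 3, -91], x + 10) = [80, 13, -81]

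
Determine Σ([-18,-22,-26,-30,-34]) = -130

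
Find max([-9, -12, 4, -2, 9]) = 9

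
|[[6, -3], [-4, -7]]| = (6)*(-7) - (-3)*(-4)
= -54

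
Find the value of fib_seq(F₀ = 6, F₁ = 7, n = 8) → [6, 7, 13, 20, 33, 53, 86, 139]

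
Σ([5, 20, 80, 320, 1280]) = 5 + 20 + 80 + 320 + 1280
= 1705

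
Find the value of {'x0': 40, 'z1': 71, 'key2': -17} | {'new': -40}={'x0': 40, 'z1': 71, 'key2': -17, 'new': -40}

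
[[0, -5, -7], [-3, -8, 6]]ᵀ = [[0, -3], [-5, -8], [-7, 6]]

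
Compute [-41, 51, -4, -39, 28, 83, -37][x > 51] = [83]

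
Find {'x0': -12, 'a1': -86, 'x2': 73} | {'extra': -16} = {'x0': -12, 'a1': -86, 'x2': 73, 'extra': -16}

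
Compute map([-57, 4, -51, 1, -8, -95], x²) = (-57)²=3249, (4)²=16, (-51)²=2601, (1)²=1, (-8)²=64, (-95)²=9025
= [3249, 16, 2601, 1, 64, 9025]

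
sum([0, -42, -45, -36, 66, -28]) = 0 + (-42) + (-45) + (-36) + 66 + (-28)
= -85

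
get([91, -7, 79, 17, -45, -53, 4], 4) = -45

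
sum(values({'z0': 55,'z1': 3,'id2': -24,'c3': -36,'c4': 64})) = 55 + 3 + (-24) + (-36) + 64
= 62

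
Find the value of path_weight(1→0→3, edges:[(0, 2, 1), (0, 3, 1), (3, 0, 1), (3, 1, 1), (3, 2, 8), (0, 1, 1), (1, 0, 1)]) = 2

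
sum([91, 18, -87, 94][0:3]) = 22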